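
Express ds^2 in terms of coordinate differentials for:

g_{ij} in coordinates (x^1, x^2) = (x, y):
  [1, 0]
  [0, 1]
ds^2 = g_{ij} dx^i dx^j; only the non-zero components contribute.
ds^2 = dx^2 + dy^2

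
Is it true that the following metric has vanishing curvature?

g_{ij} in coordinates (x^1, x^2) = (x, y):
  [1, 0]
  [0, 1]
All metric components are constant, so every Christoffel symbol vanishes and R^i_{jkl} = 0.
Yes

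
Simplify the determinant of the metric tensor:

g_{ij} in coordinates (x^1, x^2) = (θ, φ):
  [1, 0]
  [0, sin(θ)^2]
For a 2×2 metric: det(g) = g_{11}·g_{22} - g_{12}·g_{21}
= (1)·(sin(θ)^2) - (0)·(0)
= sin(θ)^2 - 0
det(g) = sin(θ)^2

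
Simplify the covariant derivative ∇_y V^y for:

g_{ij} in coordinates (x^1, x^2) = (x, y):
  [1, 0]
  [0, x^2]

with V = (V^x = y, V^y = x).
Non-zero Christoffel symbols:
Γ^x_{y y} = -x
Γ^y_{x y} = 1/x
∇_y V^y = ∂_y V^y + Γ^y_{y j} V^j
  = (0) + (1/x)(y) + (0)(x)
  = y/x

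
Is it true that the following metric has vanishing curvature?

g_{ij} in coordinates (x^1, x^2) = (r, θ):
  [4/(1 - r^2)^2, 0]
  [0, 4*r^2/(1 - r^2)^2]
Non-zero Christoffel symbols:
Γ^r_{r r} = 2*r/(1 - r^2)
Γ^r_{θ θ} = (r^3 + r)/(r^2 - 1)
Γ^θ_{r θ} = (-r^2 - 1)/(r^3 - r)
Ricci tensor: R_{rr} = -4/(r^2 - 1)^2, R_{rθ} = 0, R_{θθ} = -4*r^2/(r^2 - 1)^2
The Ricci tensor is non-zero, so the Riemann tensor is non-zero: not flat.
No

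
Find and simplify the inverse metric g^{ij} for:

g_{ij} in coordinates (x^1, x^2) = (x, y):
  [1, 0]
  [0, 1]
The metric is diagonal, so g^{ij} is diagonal with entries 1/g_{ii}: diag(1, 1).
g^{ij}:
  [1, 0]
  [0, 1]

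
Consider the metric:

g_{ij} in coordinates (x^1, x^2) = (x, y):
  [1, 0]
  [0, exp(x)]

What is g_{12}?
With x^1 = x, x^2 = y, g_{12} = g_{xy} is the row-1, column-2 entry of the matrix.
g_{12} = 0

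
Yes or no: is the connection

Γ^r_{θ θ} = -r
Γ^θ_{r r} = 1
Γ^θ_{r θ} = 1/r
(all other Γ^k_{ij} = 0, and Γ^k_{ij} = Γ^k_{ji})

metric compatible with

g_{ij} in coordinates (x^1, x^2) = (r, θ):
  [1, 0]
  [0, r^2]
Using ∇_k g_{ij} = ∂_k g_{ij} - Γ^m_{ki} g_{mj} - Γ^m_{kj} g_{im}:
∇_r g_{rθ} = (0) - (r^2) - (0) = -r^2 ≠ 0
So the connection is not metric compatible (it is not the Levi-Civita connection).
No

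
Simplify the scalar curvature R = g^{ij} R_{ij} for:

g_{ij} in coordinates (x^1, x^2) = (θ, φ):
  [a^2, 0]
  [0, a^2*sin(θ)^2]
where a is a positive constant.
Non-zero Christoffel symbols (Γ^k_{ij} = Γ^k_{ji}):
Γ^θ_{φ φ} = -sin(2*θ)/2
Γ^φ_{θ φ} = 1/tan(θ)
Ricci tensor (R_{ij} = R^k_{ikj}): R_{θθ} = 1, R_{θφ} = 0, R_{φφ} = sin(θ)^2
Inverse metric: g^{θθ} = 1/a^2, g^{φφ} = 1/(a^2*sin(θ)^2)
R = g^{ij} R_{ij} = (1/a^2)(1) + (1/(a^2*sin(θ)^2))(sin(θ)^2) = 2/a^2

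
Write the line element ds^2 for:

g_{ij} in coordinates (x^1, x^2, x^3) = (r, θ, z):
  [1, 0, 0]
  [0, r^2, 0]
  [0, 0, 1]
ds^2 = g_{ij} dx^i dx^j; only the non-zero components contribute.
ds^2 = dr^2 + r^2 dθ^2 + dz^2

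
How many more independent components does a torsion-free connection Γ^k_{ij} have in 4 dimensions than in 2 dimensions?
Independent components in n dimensions: n × n(n+1)/2 = n^2(n+1)/2.
4D: 4 × 10 = 40
2D: 2 × 3 = 6
Difference = 40 - 6 = 34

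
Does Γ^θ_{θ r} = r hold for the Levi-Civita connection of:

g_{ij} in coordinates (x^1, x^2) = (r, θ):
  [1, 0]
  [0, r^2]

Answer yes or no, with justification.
Γ^θ_{θ r} = (1/2) g^{θθ} (∂_θ g_{θr} + ∂_r g_{θθ} - ∂_θ g_{θr}) = (1/2)(1/r^2)((0) + (2*r) - (0)) = 1/r
This differs from the proposed value r.
No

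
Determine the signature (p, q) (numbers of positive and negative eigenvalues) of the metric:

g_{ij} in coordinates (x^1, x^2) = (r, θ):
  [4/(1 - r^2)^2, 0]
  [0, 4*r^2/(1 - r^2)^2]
The metric is diagonal, so its eigenvalues are the diagonal entries: 4/(1 - r^2)^2, 4*r^2/(1 - r^2)^2 (at a generic point, where coordinate-dependent entries are positive).
2 positive, 0 negative.
(2, 0) - Riemannian (positive definite)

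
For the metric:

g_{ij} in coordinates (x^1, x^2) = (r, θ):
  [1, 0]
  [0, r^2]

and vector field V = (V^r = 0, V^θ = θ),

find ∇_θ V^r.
Non-zero Christoffel symbols:
Γ^r_{θ θ} = -r
Γ^θ_{r θ} = 1/r
∇_θ V^r = ∂_θ V^r + Γ^r_{θ j} V^j
  = (0) + (0)(0) + (-r)(θ)
  = -r*θ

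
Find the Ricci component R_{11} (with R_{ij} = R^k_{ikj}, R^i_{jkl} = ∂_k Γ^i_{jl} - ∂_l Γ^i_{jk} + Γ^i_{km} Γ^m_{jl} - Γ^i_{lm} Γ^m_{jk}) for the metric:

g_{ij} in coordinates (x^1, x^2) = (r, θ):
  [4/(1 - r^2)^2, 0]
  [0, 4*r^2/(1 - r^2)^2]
Non-zero Christoffel symbols (Γ^k_{ij} = Γ^k_{ji}):
Γ^r_{r r} = 2*r/(1 - r^2)
Γ^r_{θ θ} = (r^3 + r)/(r^2 - 1)
Γ^θ_{r θ} = (-r^2 - 1)/(r^3 - r)
R^r_{r r r} = 0 (a repeated index in an antisymmetric pair)
R^θ_{r θ r} = ∂_θ Γ^θ_{r r} - ∂_r Γ^θ_{r θ} + Γ^θ_{θ m} Γ^m_{r r} - Γ^θ_{r m} Γ^m_{r θ}
  = (0) - ((r^4 + 4*r^2 - 1)/(r^3 - r)^2) + (2*(r^2 + 1)/(r^2 - 1)^2) - ((r^2 + 1)^2/(r^3 - r)^2) = -4/(r^2 - 1)^2
R_{rr} = R^r_{r r r} + R^θ_{r θ r} = (0) + (-4/(r^2 - 1)^2) = -4/(r^2 - 1)^2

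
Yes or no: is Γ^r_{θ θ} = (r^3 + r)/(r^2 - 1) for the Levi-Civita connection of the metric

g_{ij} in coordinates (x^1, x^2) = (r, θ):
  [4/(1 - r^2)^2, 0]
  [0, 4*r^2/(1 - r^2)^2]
Γ^r_{θ θ} = (1/2) g^{rr} (∂_θ g_{rθ} + ∂_θ g_{rθ} - ∂_r g_{θθ}) = (1/2)((1 - r^2)^2/4)((0) + (0) - (-8*(r^3 + r)/(r^2 - 1)^3)) = (r^3 + r)/(r^2 - 1)
This equals the proposed value (r^3 + r)/(r^2 - 1).
Yes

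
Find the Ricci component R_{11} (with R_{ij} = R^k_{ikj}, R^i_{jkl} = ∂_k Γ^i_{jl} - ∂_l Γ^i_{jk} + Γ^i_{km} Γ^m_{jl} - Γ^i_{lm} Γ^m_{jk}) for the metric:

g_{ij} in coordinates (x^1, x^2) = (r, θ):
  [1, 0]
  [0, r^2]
Non-zero Christoffel symbols (Γ^k_{ij} = Γ^k_{ji}):
Γ^r_{θ θ} = -r
Γ^θ_{r θ} = 1/r
R^r_{r r r} = 0 (a repeated index in an antisymmetric pair)
R^θ_{r θ r} = ∂_θ Γ^θ_{r r} - ∂_r Γ^θ_{r θ} + Γ^θ_{θ m} Γ^m_{r r} - Γ^θ_{r m} Γ^m_{r θ}
  = (0) - (-1/r^2) + (0) - (1/r^2) = 0
R_{rr} = R^r_{r r r} + R^θ_{r θ r} = (0) + (0) = 0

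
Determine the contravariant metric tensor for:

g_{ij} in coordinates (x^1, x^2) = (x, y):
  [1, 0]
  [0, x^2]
The metric is diagonal, so g^{ij} is diagonal with entries 1/g_{ii}: diag(1, 1/(x^2)).
g^{ij}:
  [1, 0]
  [0, 1/x^2]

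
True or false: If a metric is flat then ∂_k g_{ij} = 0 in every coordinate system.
Flatness means R^i_{jkl} = 0; the components can still vary, e.g. the flat plane in polar coordinates has g_{θθ} = r^2.
False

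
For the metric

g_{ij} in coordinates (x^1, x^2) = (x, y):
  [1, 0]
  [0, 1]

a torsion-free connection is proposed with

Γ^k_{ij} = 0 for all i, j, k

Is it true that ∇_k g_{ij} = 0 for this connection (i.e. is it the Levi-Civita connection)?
Using ∇_k g_{ij} = ∂_k g_{ij} - Γ^m_{ki} g_{mj} - Γ^m_{kj} g_{im}:
e.g. ∇_x g_{xy} = (0) - (0) - (0) = 0
Every component ∇_k g_{ij} vanishes: the connection is metric compatible.
Yes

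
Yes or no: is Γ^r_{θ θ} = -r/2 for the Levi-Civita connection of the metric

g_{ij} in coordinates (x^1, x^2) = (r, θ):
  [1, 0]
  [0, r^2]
Γ^r_{θ θ} = (1/2) g^{rr} (∂_θ g_{rθ} + ∂_θ g_{rθ} - ∂_r g_{θθ}) = (1/2)(1)((0) + (0) - (2*r)) = -r
This differs from the proposed value -r/2.
No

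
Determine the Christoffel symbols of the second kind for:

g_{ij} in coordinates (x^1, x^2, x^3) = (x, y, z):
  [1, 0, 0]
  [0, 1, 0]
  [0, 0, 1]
Using Γ^k_{ij} = (1/2) g^{km} (∂_i g_{mj} + ∂_j g_{mi} - ∂_m g_{ij}); the metric is diagonal, so only the m = k term contributes.
Every metric component is constant, so all ∂_m g_{ij} = 0 and every Christoffel symbol vanishes.
All Christoffel symbols are zero.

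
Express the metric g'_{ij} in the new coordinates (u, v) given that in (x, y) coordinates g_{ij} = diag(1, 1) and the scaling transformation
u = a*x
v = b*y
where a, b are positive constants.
Invert the transformation: x = u/a, y = v/b
g'_{ij} = (∂x^k/∂x'^i)(∂x^l/∂x'^j) g_{kl}; with g_{kl} = δ_{kl} this is Σ_k (∂x^k/∂x'^i)(∂x^k/∂x'^j).
Jacobian: ∂x/∂u = 1/a, ∂x/∂v = 0, ∂y/∂u = 0, ∂y/∂v = 1/b
g'_{uu} = (1/a)(1/a) + (0)(0) = 1/a^2
g'_{uv} = (1/a)(0) + (0)(1/b) = 0
g'_{vv} = (0)(0) + (1/b)(1/b) = 1/b^2
g'_{ij} = diag(1/a^2, 1/b^2)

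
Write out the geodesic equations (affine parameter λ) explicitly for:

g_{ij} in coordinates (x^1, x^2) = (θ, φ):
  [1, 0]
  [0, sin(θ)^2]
Geodesic equation: d^2x^k/dλ^2 + Γ^k_{ij} (dx^i/dλ)(dx^j/dλ) = 0.
Non-zero Christoffel symbols:
Γ^θ_{φ φ} = -sin(2*θ)/2
Γ^φ_{θ φ} = 1/tan(θ)
Substituting (the symmetric pair Γ^k_{ij}, Γ^k_{ji} combines into a factor 2):
d^2θ/dλ^2 - (sin(2*θ)/2) (dφ/dλ)^2 = 0
d^2φ/dλ^2 + (2/tan(θ)) (dθ/dλ)(dφ/dλ) = 0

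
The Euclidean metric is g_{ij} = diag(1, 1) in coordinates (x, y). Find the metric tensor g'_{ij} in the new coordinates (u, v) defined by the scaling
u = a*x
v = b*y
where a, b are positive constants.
Invert the transformation: x = u/a, y = v/b
g'_{ij} = (∂x^k/∂x'^i)(∂x^l/∂x'^j) g_{kl}; with g_{kl} = δ_{kl} this is Σ_k (∂x^k/∂x'^i)(∂x^k/∂x'^j).
Jacobian: ∂x/∂u = 1/a, ∂x/∂v = 0, ∂y/∂u = 0, ∂y/∂v = 1/b
g'_{uu} = (1/a)(1/a) + (0)(0) = 1/a^2
g'_{uv} = (1/a)(0) + (0)(1/b) = 0
g'_{vv} = (0)(0) + (1/b)(1/b) = 1/b^2
g'_{ij} = diag(1/a^2, 1/b^2)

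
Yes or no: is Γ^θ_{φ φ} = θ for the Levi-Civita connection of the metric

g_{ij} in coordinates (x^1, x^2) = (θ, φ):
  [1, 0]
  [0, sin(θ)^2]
Γ^θ_{φ φ} = (1/2) g^{θθ} (∂_φ g_{θφ} + ∂_φ g_{θφ} - ∂_θ g_{φφ}) = (1/2)(1)((0) + (0) - (sin(2*θ))) = -sin(2*θ)/2
This differs from the proposed value θ.
No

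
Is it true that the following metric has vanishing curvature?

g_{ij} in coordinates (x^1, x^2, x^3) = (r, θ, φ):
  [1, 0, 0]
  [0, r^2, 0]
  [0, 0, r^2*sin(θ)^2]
Non-zero Christoffel symbols:
Γ^r_{θ θ} = -r
Γ^r_{φ φ} = -r*sin(θ)^2
Γ^θ_{r θ} = 1/r
Γ^θ_{φ φ} = -sin(2*θ)/2
Γ^φ_{r φ} = 1/r
Γ^φ_{θ φ} = 1/tan(θ)
Ricci tensor: R_{rr} = 0, R_{rθ} = 0, R_{rφ} = 0, R_{θθ} = 0, R_{θφ} = 0, R_{φφ} = 0
All R_{ij} vanish; in 3 dimensions the Riemann tensor is fully determined by the Ricci tensor, so R^i_{jkl} = 0: the metric is flat (curvilinear coordinates on flat space).
Yes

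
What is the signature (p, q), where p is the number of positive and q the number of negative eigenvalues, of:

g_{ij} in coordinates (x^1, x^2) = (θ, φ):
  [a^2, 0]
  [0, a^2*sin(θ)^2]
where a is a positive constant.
The metric is diagonal, so its eigenvalues are the diagonal entries: a^2, a^2*sin(θ)^2 (at a generic point, where coordinate-dependent entries are positive).
2 positive, 0 negative.
(2, 0) - Riemannian (positive definite)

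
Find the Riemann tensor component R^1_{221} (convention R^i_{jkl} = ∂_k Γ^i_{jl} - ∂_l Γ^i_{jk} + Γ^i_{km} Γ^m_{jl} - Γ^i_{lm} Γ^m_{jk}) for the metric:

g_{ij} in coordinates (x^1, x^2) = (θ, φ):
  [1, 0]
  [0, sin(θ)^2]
Non-zero Christoffel symbols (Γ^k_{ij} = Γ^k_{ji}):
Γ^θ_{φ φ} = -sin(2*θ)/2
Γ^φ_{θ φ} = 1/tan(θ)
R^θ_{φ φ θ} = ∂_φ Γ^θ_{φ θ} - ∂_θ Γ^θ_{φ φ} + Γ^θ_{φ m} Γ^m_{φ θ} - Γ^θ_{θ m} Γ^m_{φ φ}
  = (0) - (-cos(2*θ)) + (-cos(θ)^2) - (0) = -sin(θ)^2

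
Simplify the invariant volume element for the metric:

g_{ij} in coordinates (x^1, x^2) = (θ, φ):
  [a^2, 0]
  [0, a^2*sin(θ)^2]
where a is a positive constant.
det(g) = a^4*sin(θ)^2
√|det(g)| = a^2*sin(θ) (taking 0 < θ < π so that |sin(θ)| = sin(θ))
Volume element: dV = a^2*sin(θ) dθ dφ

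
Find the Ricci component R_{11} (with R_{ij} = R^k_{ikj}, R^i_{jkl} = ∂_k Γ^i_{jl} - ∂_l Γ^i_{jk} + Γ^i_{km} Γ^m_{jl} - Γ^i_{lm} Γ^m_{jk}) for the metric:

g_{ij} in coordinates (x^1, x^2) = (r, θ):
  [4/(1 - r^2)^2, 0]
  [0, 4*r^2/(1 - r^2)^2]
Non-zero Christoffel symbols (Γ^k_{ij} = Γ^k_{ji}):
Γ^r_{r r} = 2*r/(1 - r^2)
Γ^r_{θ θ} = (r^3 + r)/(r^2 - 1)
Γ^θ_{r θ} = (-r^2 - 1)/(r^3 - r)
R^r_{r r r} = 0 (a repeated index in an antisymmetric pair)
R^θ_{r θ r} = ∂_θ Γ^θ_{r r} - ∂_r Γ^θ_{r θ} + Γ^θ_{θ m} Γ^m_{r r} - Γ^θ_{r m} Γ^m_{r θ}
  = (0) - ((r^4 + 4*r^2 - 1)/(r^3 - r)^2) + (2*(r^2 + 1)/(r^2 - 1)^2) - ((r^2 + 1)^2/(r^3 - r)^2) = -4/(r^2 - 1)^2
R_{rr} = R^r_{r r r} + R^θ_{r θ r} = (0) + (-4/(r^2 - 1)^2) = -4/(r^2 - 1)^2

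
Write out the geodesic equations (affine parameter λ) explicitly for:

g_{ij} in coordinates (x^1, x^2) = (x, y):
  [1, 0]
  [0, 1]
Geodesic equation: d^2x^k/dλ^2 + Γ^k_{ij} (dx^i/dλ)(dx^j/dλ) = 0.
All Christoffel symbols vanish, so the geodesics are straight lines:
d^2x/dλ^2 = 0
d^2y/dλ^2 = 0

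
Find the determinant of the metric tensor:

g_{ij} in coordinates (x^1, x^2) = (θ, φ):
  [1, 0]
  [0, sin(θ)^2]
For a 2×2 metric: det(g) = g_{11}·g_{22} - g_{12}·g_{21}
= (1)·(sin(θ)^2) - (0)·(0)
= sin(θ)^2 - 0
det(g) = sin(θ)^2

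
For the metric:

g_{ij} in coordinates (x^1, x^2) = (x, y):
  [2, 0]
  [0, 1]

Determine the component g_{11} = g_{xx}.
With x^1 = x, x^2 = y, g_{11} = g_{xx} is the row-1, column-1 entry of the matrix.
g_{11} = 2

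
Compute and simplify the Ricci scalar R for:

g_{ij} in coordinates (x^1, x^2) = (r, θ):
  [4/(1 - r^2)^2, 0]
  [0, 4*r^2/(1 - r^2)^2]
Non-zero Christoffel symbols (Γ^k_{ij} = Γ^k_{ji}):
Γ^r_{r r} = 2*r/(1 - r^2)
Γ^r_{θ θ} = (r^3 + r)/(r^2 - 1)
Γ^θ_{r θ} = (-r^2 - 1)/(r^3 - r)
Ricci tensor (R_{ij} = R^k_{ikj}): R_{rr} = -4/(r^2 - 1)^2, R_{rθ} = 0, R_{θθ} = -4*r^2/(r^2 - 1)^2
Inverse metric: g^{rr} = (1 - r^2)^2/4, g^{θθ} = (1 - r^2)^2/(4*r^2)
R = g^{ij} R_{ij} = ((1 - r^2)^2/4)(-4/(r^2 - 1)^2) + ((1 - r^2)^2/(4*r^2))(-4*r^2/(r^2 - 1)^2) = -2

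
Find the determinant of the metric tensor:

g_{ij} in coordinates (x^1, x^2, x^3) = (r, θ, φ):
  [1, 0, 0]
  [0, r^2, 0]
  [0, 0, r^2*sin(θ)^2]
Diagonal metric: det(g) = g_{11}·g_{22}·g_{33}
= (1)·(r^2)·(r^2*sin(θ)^2)
det(g) = r^4*sin(θ)^2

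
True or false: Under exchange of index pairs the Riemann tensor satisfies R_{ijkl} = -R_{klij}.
The pair-exchange symmetry has a plus sign: R_{ijkl} = +R_{klij}.
False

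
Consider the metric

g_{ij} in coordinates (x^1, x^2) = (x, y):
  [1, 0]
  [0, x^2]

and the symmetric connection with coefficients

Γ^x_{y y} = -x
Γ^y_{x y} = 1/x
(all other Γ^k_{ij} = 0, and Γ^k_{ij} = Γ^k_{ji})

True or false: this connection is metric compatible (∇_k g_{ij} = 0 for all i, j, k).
Using ∇_k g_{ij} = ∂_k g_{ij} - Γ^m_{ki} g_{mj} - Γ^m_{kj} g_{im}:
e.g. ∇_x g_{yy} = (2*x) - (x) - (x) = 0
Every component ∇_k g_{ij} vanishes: the connection is metric compatible.
True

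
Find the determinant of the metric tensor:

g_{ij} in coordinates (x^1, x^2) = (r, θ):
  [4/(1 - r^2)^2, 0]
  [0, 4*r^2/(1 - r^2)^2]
For a 2×2 metric: det(g) = g_{11}·g_{22} - g_{12}·g_{21}
= (4/(1 - r^2)^2)·(4*r^2/(1 - r^2)^2) - (0)·(0)
= 16*r^2/(1 - r^2)^4 - 0
det(g) = 16*r^2/(1 - r^2)^4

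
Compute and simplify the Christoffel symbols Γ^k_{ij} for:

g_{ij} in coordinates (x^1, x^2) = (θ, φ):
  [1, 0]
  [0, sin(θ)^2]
Using Γ^k_{ij} = (1/2) g^{km} (∂_i g_{mj} + ∂_j g_{mi} - ∂_m g_{ij}); the metric is diagonal, so only the m = k term contributes.
Non-zero symbols (using the symmetry Γ^k_{ij} = Γ^k_{ji}):
Γ^θ_{φ φ} = (1/2) g^{θθ} (∂_φ g_{θφ} + ∂_φ g_{θφ} - ∂_θ g_{φφ}) = (1/2)(1)((0) + (0) - (sin(2*θ))) = -sin(2*θ)/2
Γ^φ_{θ φ} = (1/2) g^{φφ} (∂_θ g_{φφ} + ∂_φ g_{φθ} - ∂_φ g_{θφ}) = (1/2)(1/sin(θ)^2)((sin(2*θ)) + (0) - (0)) = 1/tan(θ)
All other Christoffel symbols are zero.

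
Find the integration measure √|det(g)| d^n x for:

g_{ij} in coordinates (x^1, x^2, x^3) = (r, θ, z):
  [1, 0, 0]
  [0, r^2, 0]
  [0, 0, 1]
det(g) = r^2
√|det(g)| = r
Volume element: dV = r dr dθ dz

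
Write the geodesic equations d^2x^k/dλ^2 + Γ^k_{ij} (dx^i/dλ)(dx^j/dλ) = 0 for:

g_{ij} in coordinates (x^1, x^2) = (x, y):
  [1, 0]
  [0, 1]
Geodesic equation: d^2x^k/dλ^2 + Γ^k_{ij} (dx^i/dλ)(dx^j/dλ) = 0.
All Christoffel symbols vanish, so the geodesics are straight lines:
d^2x/dλ^2 = 0
d^2y/dλ^2 = 0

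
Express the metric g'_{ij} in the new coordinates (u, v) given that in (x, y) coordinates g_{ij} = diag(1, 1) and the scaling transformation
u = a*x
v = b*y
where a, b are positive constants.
Invert the transformation: x = u/a, y = v/b
g'_{ij} = (∂x^k/∂x'^i)(∂x^l/∂x'^j) g_{kl}; with g_{kl} = δ_{kl} this is Σ_k (∂x^k/∂x'^i)(∂x^k/∂x'^j).
Jacobian: ∂x/∂u = 1/a, ∂x/∂v = 0, ∂y/∂u = 0, ∂y/∂v = 1/b
g'_{uu} = (1/a)(1/a) + (0)(0) = 1/a^2
g'_{uv} = (1/a)(0) + (0)(1/b) = 0
g'_{vv} = (0)(0) + (1/b)(1/b) = 1/b^2
g'_{ij} = diag(1/a^2, 1/b^2)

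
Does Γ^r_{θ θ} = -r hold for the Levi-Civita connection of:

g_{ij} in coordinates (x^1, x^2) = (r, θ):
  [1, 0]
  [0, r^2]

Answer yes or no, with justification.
Γ^r_{θ θ} = (1/2) g^{rr} (∂_θ g_{rθ} + ∂_θ g_{rθ} - ∂_r g_{θθ}) = (1/2)(1)((0) + (0) - (2*r)) = -r
This equals the proposed value -r.
Yes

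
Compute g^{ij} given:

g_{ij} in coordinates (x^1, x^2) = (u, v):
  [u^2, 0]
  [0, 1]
The metric is diagonal, so g^{ij} is diagonal with entries 1/g_{ii}: diag(1/(u^2), 1).
g^{ij}:
  [1/u^2, 0]
  [0, 1]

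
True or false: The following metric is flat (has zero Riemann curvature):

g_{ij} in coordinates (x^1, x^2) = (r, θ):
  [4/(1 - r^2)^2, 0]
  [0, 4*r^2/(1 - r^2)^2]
Non-zero Christoffel symbols:
Γ^r_{r r} = 2*r/(1 - r^2)
Γ^r_{θ θ} = (r^3 + r)/(r^2 - 1)
Γ^θ_{r θ} = (-r^2 - 1)/(r^3 - r)
Ricci tensor: R_{rr} = -4/(r^2 - 1)^2, R_{rθ} = 0, R_{θθ} = -4*r^2/(r^2 - 1)^2
The Ricci tensor is non-zero, so the Riemann tensor is non-zero: not flat.
False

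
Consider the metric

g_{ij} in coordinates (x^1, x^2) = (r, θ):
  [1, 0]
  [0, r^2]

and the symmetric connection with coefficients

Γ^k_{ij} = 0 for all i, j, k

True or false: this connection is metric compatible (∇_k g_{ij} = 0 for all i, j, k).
Using ∇_k g_{ij} = ∂_k g_{ij} - Γ^m_{ki} g_{mj} - Γ^m_{kj} g_{im}:
∇_r g_{θθ} = (2*r) - (0) - (0) = 2*r ≠ 0
So the connection is not metric compatible (it is not the Levi-Civita connection).
False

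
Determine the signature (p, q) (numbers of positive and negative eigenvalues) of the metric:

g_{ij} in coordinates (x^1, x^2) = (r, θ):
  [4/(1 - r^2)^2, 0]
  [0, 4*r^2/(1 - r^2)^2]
The metric is diagonal, so its eigenvalues are the diagonal entries: 4/(1 - r^2)^2, 4*r^2/(1 - r^2)^2 (at a generic point, where coordinate-dependent entries are positive).
2 positive, 0 negative.
(2, 0) - Riemannian (positive definite)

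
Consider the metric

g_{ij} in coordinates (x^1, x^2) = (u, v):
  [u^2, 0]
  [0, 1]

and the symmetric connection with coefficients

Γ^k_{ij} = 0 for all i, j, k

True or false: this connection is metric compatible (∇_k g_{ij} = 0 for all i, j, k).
Using ∇_k g_{ij} = ∂_k g_{ij} - Γ^m_{ki} g_{mj} - Γ^m_{kj} g_{im}:
∇_u g_{uu} = (2*u) - (0) - (0) = 2*u ≠ 0
So the connection is not metric compatible (it is not the Levi-Civita connection).
False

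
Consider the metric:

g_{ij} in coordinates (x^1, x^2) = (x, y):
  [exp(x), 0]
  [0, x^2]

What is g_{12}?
With x^1 = x, x^2 = y, g_{12} = g_{xy} is the row-1, column-2 entry of the matrix.
g_{12} = 0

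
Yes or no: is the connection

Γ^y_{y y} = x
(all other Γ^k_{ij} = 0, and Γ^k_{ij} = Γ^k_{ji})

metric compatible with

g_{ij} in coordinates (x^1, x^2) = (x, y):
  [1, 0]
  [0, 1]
Using ∇_k g_{ij} = ∂_k g_{ij} - Γ^m_{ki} g_{mj} - Γ^m_{kj} g_{im}:
∇_y g_{yy} = (0) - (x) - (x) = -2*x ≠ 0
So the connection is not metric compatible (it is not the Levi-Civita connection).
No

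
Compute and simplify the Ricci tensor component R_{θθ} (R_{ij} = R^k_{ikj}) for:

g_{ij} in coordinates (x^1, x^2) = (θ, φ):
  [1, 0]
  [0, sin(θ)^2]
Non-zero Christoffel symbols (Γ^k_{ij} = Γ^k_{ji}):
Γ^θ_{φ φ} = -sin(2*θ)/2
Γ^φ_{θ φ} = 1/tan(θ)
R^θ_{θ θ θ} = 0 (a repeated index in an antisymmetric pair)
R^φ_{θ φ θ} = ∂_φ Γ^φ_{θ θ} - ∂_θ Γ^φ_{θ φ} + Γ^φ_{φ m} Γ^m_{θ θ} - Γ^φ_{θ m} Γ^m_{θ φ}
  = (0) - (-1/sin(θ)^2) + (0) - (1/tan(θ)^2) = 1
R_{θθ} = R^θ_{θ θ θ} + R^φ_{θ φ θ} = (0) + (1) = 1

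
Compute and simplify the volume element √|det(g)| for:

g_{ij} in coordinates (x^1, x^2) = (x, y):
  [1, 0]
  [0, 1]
det(g) = 1
√|det(g)| = 1
Volume element: dV = 1 dx dy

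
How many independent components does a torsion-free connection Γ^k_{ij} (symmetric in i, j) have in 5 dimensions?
Γ^k_{ij} has n choices for the upper index and n(n+1)/2 independent symmetric lower index pairs.
Total = 5 × 5×6/2 = 5 × 15 = 75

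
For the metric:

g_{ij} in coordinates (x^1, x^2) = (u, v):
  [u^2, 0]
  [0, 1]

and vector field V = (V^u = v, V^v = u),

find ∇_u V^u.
Non-zero Christoffel symbols:
Γ^u_{u u} = 1/u
∇_u V^u = ∂_u V^u + Γ^u_{u j} V^j
  = (0) + (1/u)(v) + (0)(u)
  = v/u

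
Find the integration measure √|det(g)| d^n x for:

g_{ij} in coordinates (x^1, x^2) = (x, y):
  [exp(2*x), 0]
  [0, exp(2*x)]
det(g) = exp(4*x)
√|det(g)| = exp(2*x)
Volume element: dV = exp(2*x) dx dy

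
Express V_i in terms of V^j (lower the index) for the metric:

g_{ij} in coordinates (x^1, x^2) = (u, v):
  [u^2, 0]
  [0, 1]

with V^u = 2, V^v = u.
V_i = g_{ij} V^j:
V_u = (u^2)(2) + (0)(u) = 2*u^2
V_v = (0)(2) + (1)(u) = u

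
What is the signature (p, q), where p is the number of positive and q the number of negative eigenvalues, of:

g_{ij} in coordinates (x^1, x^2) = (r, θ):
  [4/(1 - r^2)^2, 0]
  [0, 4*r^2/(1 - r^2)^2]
The metric is diagonal, so its eigenvalues are the diagonal entries: 4/(1 - r^2)^2, 4*r^2/(1 - r^2)^2 (at a generic point, where coordinate-dependent entries are positive).
2 positive, 0 negative.
(2, 0) - Riemannian (positive definite)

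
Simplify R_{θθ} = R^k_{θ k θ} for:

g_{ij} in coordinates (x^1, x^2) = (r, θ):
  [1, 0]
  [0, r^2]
Non-zero Christoffel symbols (Γ^k_{ij} = Γ^k_{ji}):
Γ^r_{θ θ} = -r
Γ^θ_{r θ} = 1/r
R^r_{θ r θ} = ∂_r Γ^r_{θ θ} - ∂_θ Γ^r_{θ r} + Γ^r_{r m} Γ^m_{θ θ} - Γ^r_{θ m} Γ^m_{θ r}
  = (-1) - (0) + (0) - (-1) = 0
R^θ_{θ θ θ} = 0 (a repeated index in an antisymmetric pair)
R_{θθ} = R^r_{θ r θ} + R^θ_{θ θ θ} = (0) + (0) = 0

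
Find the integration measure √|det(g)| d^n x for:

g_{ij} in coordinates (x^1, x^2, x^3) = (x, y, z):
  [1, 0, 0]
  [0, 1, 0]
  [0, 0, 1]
det(g) = 1
√|det(g)| = 1
Volume element: dV = 1 dx dy dz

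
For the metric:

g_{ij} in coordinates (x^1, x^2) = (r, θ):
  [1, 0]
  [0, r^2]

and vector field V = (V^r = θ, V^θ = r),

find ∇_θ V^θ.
Non-zero Christoffel symbols:
Γ^r_{θ θ} = -r
Γ^θ_{r θ} = 1/r
∇_θ V^θ = ∂_θ V^θ + Γ^θ_{θ j} V^j
  = (0) + (1/r)(θ) + (0)(r)
  = θ/r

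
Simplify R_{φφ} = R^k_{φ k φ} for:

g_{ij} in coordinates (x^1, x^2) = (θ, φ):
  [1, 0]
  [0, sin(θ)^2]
Non-zero Christoffel symbols (Γ^k_{ij} = Γ^k_{ji}):
Γ^θ_{φ φ} = -sin(2*θ)/2
Γ^φ_{θ φ} = 1/tan(θ)
R^θ_{φ θ φ} = ∂_θ Γ^θ_{φ φ} - ∂_φ Γ^θ_{φ θ} + Γ^θ_{θ m} Γ^m_{φ φ} - Γ^θ_{φ m} Γ^m_{φ θ}
  = (-cos(2*θ)) - (0) + (0) - (-cos(θ)^2) = sin(θ)^2
R^φ_{φ φ φ} = 0 (a repeated index in an antisymmetric pair)
R_{φφ} = R^θ_{φ θ φ} + R^φ_{φ φ φ} = (sin(θ)^2) + (0) = sin(θ)^2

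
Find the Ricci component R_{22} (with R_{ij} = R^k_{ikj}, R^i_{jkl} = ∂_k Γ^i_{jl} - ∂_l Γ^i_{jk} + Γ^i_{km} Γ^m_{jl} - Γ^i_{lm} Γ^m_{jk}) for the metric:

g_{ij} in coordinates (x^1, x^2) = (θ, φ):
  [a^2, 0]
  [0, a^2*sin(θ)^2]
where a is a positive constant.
Non-zero Christoffel symbols (Γ^k_{ij} = Γ^k_{ji}):
Γ^θ_{φ φ} = -sin(2*θ)/2
Γ^φ_{θ φ} = 1/tan(θ)
R^θ_{φ θ φ} = ∂_θ Γ^θ_{φ φ} - ∂_φ Γ^θ_{φ θ} + Γ^θ_{θ m} Γ^m_{φ φ} - Γ^θ_{φ m} Γ^m_{φ θ}
  = (-cos(2*θ)) - (0) + (0) - (-cos(θ)^2) = sin(θ)^2
R^φ_{φ φ φ} = 0 (a repeated index in an antisymmetric pair)
R_{φφ} = R^θ_{φ θ φ} + R^φ_{φ φ φ} = (sin(θ)^2) + (0) = sin(θ)^2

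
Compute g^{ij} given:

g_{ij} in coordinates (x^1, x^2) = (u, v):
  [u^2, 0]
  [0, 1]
The metric is diagonal, so g^{ij} is diagonal with entries 1/g_{ii}: diag(1/(u^2), 1).
g^{ij}:
  [1/u^2, 0]
  [0, 1]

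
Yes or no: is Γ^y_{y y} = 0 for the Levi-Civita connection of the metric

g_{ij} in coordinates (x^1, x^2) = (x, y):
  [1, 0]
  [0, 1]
Γ^y_{y y} = (1/2) g^{yy} (∂_y g_{yy} + ∂_y g_{yy} - ∂_y g_{yy}) = (1/2)(1)((0) + (0) - (0)) = 0
This equals the proposed value 0.
Yes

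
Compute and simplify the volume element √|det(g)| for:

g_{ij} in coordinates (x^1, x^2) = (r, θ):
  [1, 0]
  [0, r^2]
det(g) = r^2
√|det(g)| = r
Volume element: dV = r dr dθ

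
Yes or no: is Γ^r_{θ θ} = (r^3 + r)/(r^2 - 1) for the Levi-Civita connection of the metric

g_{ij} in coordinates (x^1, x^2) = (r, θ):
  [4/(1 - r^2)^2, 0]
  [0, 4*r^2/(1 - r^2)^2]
Γ^r_{θ θ} = (1/2) g^{rr} (∂_θ g_{rθ} + ∂_θ g_{rθ} - ∂_r g_{θθ}) = (1/2)((1 - r^2)^2/4)((0) + (0) - (-8*(r^3 + r)/(r^2 - 1)^3)) = (r^3 + r)/(r^2 - 1)
This equals the proposed value (r^3 + r)/(r^2 - 1).
Yes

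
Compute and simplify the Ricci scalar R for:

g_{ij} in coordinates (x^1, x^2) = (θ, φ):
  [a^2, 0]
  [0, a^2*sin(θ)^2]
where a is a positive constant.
Non-zero Christoffel symbols (Γ^k_{ij} = Γ^k_{ji}):
Γ^θ_{φ φ} = -sin(2*θ)/2
Γ^φ_{θ φ} = 1/tan(θ)
Ricci tensor (R_{ij} = R^k_{ikj}): R_{θθ} = 1, R_{θφ} = 0, R_{φφ} = sin(θ)^2
Inverse metric: g^{θθ} = 1/a^2, g^{φφ} = 1/(a^2*sin(θ)^2)
R = g^{ij} R_{ij} = (1/a^2)(1) + (1/(a^2*sin(θ)^2))(sin(θ)^2) = 2/a^2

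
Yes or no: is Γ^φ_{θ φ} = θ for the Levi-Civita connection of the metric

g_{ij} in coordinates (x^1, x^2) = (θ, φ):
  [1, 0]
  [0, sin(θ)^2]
Γ^φ_{θ φ} = (1/2) g^{φφ} (∂_θ g_{φφ} + ∂_φ g_{φθ} - ∂_φ g_{θφ}) = (1/2)(1/sin(θ)^2)((sin(2*θ)) + (0) - (0)) = 1/tan(θ)
This differs from the proposed value θ.
No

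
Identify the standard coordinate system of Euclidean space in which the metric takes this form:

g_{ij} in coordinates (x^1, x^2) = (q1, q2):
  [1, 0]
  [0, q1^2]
The line element ds^2 = dq1^2 + q1^2 dq2^2 is dr^2 + r^2 dθ^2 with q1 = r, q2 = θ.
polar coordinates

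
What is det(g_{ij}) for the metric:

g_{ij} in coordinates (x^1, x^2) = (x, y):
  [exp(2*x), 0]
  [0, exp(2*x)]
For a 2×2 metric: det(g) = g_{11}·g_{22} - g_{12}·g_{21}
= (exp(2*x))·(exp(2*x)) - (0)·(0)
= exp(4*x) - 0
det(g) = exp(4*x)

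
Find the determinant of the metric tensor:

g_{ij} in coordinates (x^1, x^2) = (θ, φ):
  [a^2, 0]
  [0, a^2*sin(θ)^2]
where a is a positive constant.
For a 2×2 metric: det(g) = g_{11}·g_{22} - g_{12}·g_{21}
= (a^2)·(a^2*sin(θ)^2) - (0)·(0)
= a^4*sin(θ)^2 - 0
det(g) = a^4*sin(θ)^2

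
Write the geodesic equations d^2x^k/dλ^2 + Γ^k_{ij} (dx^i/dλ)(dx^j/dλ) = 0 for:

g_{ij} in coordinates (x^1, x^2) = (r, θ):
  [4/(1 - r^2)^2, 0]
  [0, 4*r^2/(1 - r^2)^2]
Geodesic equation: d^2x^k/dλ^2 + Γ^k_{ij} (dx^i/dλ)(dx^j/dλ) = 0.
Non-zero Christoffel symbols:
Γ^r_{r r} = 2*r/(1 - r^2)
Γ^r_{θ θ} = (r^3 + r)/(r^2 - 1)
Γ^θ_{r θ} = (-r^2 - 1)/(r^3 - r)
Substituting (the symmetric pair Γ^k_{ij}, Γ^k_{ji} combines into a factor 2):
d^2r/dλ^2 + (2*r/(1 - r^2)) (dr/dλ)^2 + ((r^3 + r)/(r^2 - 1)) (dθ/dλ)^2 = 0
d^2θ/dλ^2 + ((-2*r^2 - 2)/(r^3 - r)) (dr/dλ)(dθ/dλ) = 0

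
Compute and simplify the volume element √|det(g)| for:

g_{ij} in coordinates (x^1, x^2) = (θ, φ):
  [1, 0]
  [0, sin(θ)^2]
det(g) = sin(θ)^2
√|det(g)| = sin(θ) (taking 0 < θ < π so that |sin(θ)| = sin(θ))
Volume element: dV = sin(θ) dθ dφ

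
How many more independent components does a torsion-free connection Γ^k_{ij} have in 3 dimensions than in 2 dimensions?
Independent components in n dimensions: n × n(n+1)/2 = n^2(n+1)/2.
3D: 3 × 6 = 18
2D: 2 × 3 = 6
Difference = 18 - 6 = 12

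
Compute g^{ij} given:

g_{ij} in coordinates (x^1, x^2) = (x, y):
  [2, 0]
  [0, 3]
The metric is diagonal, so g^{ij} is diagonal with entries 1/g_{ii}: diag(1/2, 1/3).
g^{ij}:
  [1/2, 0]
  [0, 1/3]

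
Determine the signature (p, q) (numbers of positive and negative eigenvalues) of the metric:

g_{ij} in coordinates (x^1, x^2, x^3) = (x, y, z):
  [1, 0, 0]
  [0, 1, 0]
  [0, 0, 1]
The metric is diagonal, so its eigenvalues are the diagonal entries: 1, 1, 1 (at a generic point, where coordinate-dependent entries are positive).
3 positive, 0 negative.
(3, 0) - Riemannian (positive definite)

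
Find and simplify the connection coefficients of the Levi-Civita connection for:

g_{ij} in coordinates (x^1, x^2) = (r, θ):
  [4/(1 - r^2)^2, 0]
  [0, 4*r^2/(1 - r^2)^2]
Using Γ^k_{ij} = (1/2) g^{km} (∂_i g_{mj} + ∂_j g_{mi} - ∂_m g_{ij}); the metric is diagonal, so only the m = k term contributes.
Non-zero symbols (using the symmetry Γ^k_{ij} = Γ^k_{ji}):
Γ^r_{r r} = (1/2) g^{rr} (∂_r g_{rr} + ∂_r g_{rr} - ∂_r g_{rr}) = (1/2)((1 - r^2)^2/4)((16*r/(1 - r^2)^3) + (16*r/(1 - r^2)^3) - (16*r/(1 - r^2)^3)) = 2*r/(1 - r^2)
Γ^r_{θ θ} = (1/2) g^{rr} (∂_θ g_{rθ} + ∂_θ g_{rθ} - ∂_r g_{θθ}) = (1/2)((1 - r^2)^2/4)((0) + (0) - (-8*(r^3 + r)/(r^2 - 1)^3)) = (r^3 + r)/(r^2 - 1)
Γ^θ_{r θ} = (1/2) g^{θθ} (∂_r g_{θθ} + ∂_θ g_{θr} - ∂_θ g_{rθ}) = (1/2)((1 - r^2)^2/(4*r^2))((-8*(r^3 + r)/(r^2 - 1)^3) + (0) - (0)) = (-r^2 - 1)/(r^3 - r)
All other Christoffel symbols are zero.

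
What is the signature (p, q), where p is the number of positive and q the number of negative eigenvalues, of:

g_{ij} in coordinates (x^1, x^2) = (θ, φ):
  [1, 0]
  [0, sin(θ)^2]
The metric is diagonal, so its eigenvalues are the diagonal entries: 1, sin(θ)^2 (at a generic point, where coordinate-dependent entries are positive).
2 positive, 0 negative.
(2, 0) - Riemannian (positive definite)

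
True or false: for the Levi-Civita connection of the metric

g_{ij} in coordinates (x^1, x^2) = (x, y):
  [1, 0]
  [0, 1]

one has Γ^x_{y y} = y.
Γ^x_{y y} = (1/2) g^{xx} (∂_y g_{xy} + ∂_y g_{xy} - ∂_x g_{yy}) = (1/2)(1)((0) + (0) - (0)) = 0
This differs from the proposed value y.
False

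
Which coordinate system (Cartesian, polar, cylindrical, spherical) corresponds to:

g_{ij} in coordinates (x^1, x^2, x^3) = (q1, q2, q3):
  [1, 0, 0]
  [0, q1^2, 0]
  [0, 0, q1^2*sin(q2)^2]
The line element ds^2 = dq1^2 + q1^2 dq2^2 + q1^2 sin(q2)^2 dq3^2 is dr^2 + r^2 dθ^2 + r^2 sin(θ)^2 dφ^2 with q1 = r, q2 = θ, q3 = φ.
spherical coordinates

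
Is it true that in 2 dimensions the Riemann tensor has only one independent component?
The number of independent components is n^2(n^2-1)/12 = 4·3/12 = 1 for n = 2 (e.g. R_{1212}).
Yes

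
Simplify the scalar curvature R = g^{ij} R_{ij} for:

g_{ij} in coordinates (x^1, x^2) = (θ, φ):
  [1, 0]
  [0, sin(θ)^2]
Non-zero Christoffel symbols (Γ^k_{ij} = Γ^k_{ji}):
Γ^θ_{φ φ} = -sin(2*θ)/2
Γ^φ_{θ φ} = 1/tan(θ)
Ricci tensor (R_{ij} = R^k_{ikj}): R_{θθ} = 1, R_{θφ} = 0, R_{φφ} = sin(θ)^2
Inverse metric: g^{θθ} = 1, g^{φφ} = 1/sin(θ)^2
R = g^{ij} R_{ij} = (1)(1) + (1/sin(θ)^2)(sin(θ)^2) = 2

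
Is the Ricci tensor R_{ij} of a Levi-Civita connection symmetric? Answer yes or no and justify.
R_{ij} = R^k_{ikj}; the pair symmetry R_{kilj} = R_{ljki} gives R_{ij} = R_{ji}.
Yes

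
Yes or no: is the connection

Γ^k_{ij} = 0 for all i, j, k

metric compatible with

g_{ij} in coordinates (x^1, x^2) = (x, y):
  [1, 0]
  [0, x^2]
Using ∇_k g_{ij} = ∂_k g_{ij} - Γ^m_{ki} g_{mj} - Γ^m_{kj} g_{im}:
∇_x g_{yy} = (2*x) - (0) - (0) = 2*x ≠ 0
So the connection is not metric compatible (it is not the Levi-Civita connection).
No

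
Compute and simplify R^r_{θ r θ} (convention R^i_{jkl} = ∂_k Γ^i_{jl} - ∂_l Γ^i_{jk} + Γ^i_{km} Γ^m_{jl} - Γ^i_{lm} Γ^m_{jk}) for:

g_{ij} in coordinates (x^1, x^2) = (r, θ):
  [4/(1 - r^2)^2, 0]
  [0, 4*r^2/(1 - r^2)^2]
Non-zero Christoffel symbols (Γ^k_{ij} = Γ^k_{ji}):
Γ^r_{r r} = 2*r/(1 - r^2)
Γ^r_{θ θ} = (r^3 + r)/(r^2 - 1)
Γ^θ_{r θ} = (-r^2 - 1)/(r^3 - r)
R^r_{θ r θ} = ∂_r Γ^r_{θ θ} - ∂_θ Γ^r_{θ r} + Γ^r_{r m} Γ^m_{θ θ} - Γ^r_{θ m} Γ^m_{θ r}
  = ((r^4 - 4*r^2 - 1)/(r^2 - 1)^2) - (0) + (-2*r^2*(r^2 + 1)/(r^2 - 1)^2) - (-(r^2 + 1)^2/(r^2 - 1)^2) = -4*r^2/(r^2 - 1)^2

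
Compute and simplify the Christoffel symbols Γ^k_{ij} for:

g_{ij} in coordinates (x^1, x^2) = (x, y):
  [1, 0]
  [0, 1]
Using Γ^k_{ij} = (1/2) g^{km} (∂_i g_{mj} + ∂_j g_{mi} - ∂_m g_{ij}); the metric is diagonal, so only the m = k term contributes.
Every metric component is constant, so all ∂_m g_{ij} = 0 and every Christoffel symbol vanishes.
All Christoffel symbols are zero.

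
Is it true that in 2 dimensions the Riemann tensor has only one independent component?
The number of independent components is n^2(n^2-1)/12 = 4·3/12 = 1 for n = 2 (e.g. R_{1212}).
Yes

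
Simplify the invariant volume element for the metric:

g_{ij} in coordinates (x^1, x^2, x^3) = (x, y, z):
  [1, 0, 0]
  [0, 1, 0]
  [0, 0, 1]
det(g) = 1
√|det(g)| = 1
Volume element: dV = 1 dx dy dz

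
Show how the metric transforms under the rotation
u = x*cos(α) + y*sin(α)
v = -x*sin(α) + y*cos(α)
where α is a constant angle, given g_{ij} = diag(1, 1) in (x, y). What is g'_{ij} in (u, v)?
Invert the transformation: x = u*cos(α) - v*sin(α), y = u*sin(α) + v*cos(α)
g'_{ij} = (∂x^k/∂x'^i)(∂x^l/∂x'^j) g_{kl}; with g_{kl} = δ_{kl} this is Σ_k (∂x^k/∂x'^i)(∂x^k/∂x'^j).
Jacobian: ∂x/∂u = cos(α), ∂x/∂v = -sin(α), ∂y/∂u = sin(α), ∂y/∂v = cos(α)
g'_{uu} = (cos(α))(cos(α)) + (sin(α))(sin(α)) = 1
g'_{uv} = (cos(α))(-sin(α)) + (sin(α))(cos(α)) = 0
g'_{vv} = (-sin(α))(-sin(α)) + (cos(α))(cos(α)) = 1
g'_{ij} = diag(1, 1)
The Euclidean metric is invariant under rotations.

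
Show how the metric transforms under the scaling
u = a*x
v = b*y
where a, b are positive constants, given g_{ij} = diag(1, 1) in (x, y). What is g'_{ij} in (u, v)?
Invert the transformation: x = u/a, y = v/b
g'_{ij} = (∂x^k/∂x'^i)(∂x^l/∂x'^j) g_{kl}; with g_{kl} = δ_{kl} this is Σ_k (∂x^k/∂x'^i)(∂x^k/∂x'^j).
Jacobian: ∂x/∂u = 1/a, ∂x/∂v = 0, ∂y/∂u = 0, ∂y/∂v = 1/b
g'_{uu} = (1/a)(1/a) + (0)(0) = 1/a^2
g'_{uv} = (1/a)(0) + (0)(1/b) = 0
g'_{vv} = (0)(0) + (1/b)(1/b) = 1/b^2
g'_{ij} = diag(1/a^2, 1/b^2)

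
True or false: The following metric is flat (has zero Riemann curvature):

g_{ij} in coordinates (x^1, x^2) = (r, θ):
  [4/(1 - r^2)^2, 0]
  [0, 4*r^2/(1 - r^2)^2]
Non-zero Christoffel symbols:
Γ^r_{r r} = 2*r/(1 - r^2)
Γ^r_{θ θ} = (r^3 + r)/(r^2 - 1)
Γ^θ_{r θ} = (-r^2 - 1)/(r^3 - r)
Ricci tensor: R_{rr} = -4/(r^2 - 1)^2, R_{rθ} = 0, R_{θθ} = -4*r^2/(r^2 - 1)^2
The Ricci tensor is non-zero, so the Riemann tensor is non-zero: not flat.
False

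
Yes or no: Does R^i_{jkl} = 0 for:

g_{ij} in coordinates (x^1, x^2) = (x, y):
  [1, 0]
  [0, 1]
All metric components are constant, so every Christoffel symbol vanishes and R^i_{jkl} = 0.
Yes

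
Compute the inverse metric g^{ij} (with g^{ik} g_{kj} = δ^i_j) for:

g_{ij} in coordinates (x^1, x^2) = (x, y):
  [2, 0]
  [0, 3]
The metric is diagonal, so g^{ij} is diagonal with entries 1/g_{ii}: diag(1/2, 1/3).
g^{ij}:
  [1/2, 0]
  [0, 1/3]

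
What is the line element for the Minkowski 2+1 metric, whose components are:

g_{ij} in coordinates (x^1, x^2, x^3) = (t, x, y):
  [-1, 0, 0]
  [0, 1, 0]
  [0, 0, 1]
ds^2 = g_{ij} dx^i dx^j; only the non-zero components contribute.
ds^2 = -dt^2 + dx^2 + dy^2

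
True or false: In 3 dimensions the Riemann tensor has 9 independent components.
n^2(n^2-1)/12 = 9·8/12 = 6 independent components for n = 3.
False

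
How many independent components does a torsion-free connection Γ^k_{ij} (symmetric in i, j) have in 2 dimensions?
Γ^k_{ij} has n choices for the upper index and n(n+1)/2 independent symmetric lower index pairs.
Total = 2 × 2×3/2 = 2 × 3 = 6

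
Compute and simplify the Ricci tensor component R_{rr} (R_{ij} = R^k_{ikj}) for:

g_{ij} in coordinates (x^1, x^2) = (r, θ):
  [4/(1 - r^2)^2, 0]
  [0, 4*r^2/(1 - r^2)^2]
Non-zero Christoffel symbols (Γ^k_{ij} = Γ^k_{ji}):
Γ^r_{r r} = 2*r/(1 - r^2)
Γ^r_{θ θ} = (r^3 + r)/(r^2 - 1)
Γ^θ_{r θ} = (-r^2 - 1)/(r^3 - r)
R^r_{r r r} = 0 (a repeated index in an antisymmetric pair)
R^θ_{r θ r} = ∂_θ Γ^θ_{r r} - ∂_r Γ^θ_{r θ} + Γ^θ_{θ m} Γ^m_{r r} - Γ^θ_{r m} Γ^m_{r θ}
  = (0) - ((r^4 + 4*r^2 - 1)/(r^3 - r)^2) + (2*(r^2 + 1)/(r^2 - 1)^2) - ((r^2 + 1)^2/(r^3 - r)^2) = -4/(r^2 - 1)^2
R_{rr} = R^r_{r r r} + R^θ_{r θ r} = (0) + (-4/(r^2 - 1)^2) = -4/(r^2 - 1)^2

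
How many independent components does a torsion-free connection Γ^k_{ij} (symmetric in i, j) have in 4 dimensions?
Γ^k_{ij} has n choices for the upper index and n(n+1)/2 independent symmetric lower index pairs.
Total = 4 × 4×5/2 = 4 × 10 = 40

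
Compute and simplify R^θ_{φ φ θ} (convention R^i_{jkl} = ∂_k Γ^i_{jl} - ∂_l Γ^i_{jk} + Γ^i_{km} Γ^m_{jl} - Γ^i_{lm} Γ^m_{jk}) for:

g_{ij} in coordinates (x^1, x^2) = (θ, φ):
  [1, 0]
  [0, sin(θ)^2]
Non-zero Christoffel symbols (Γ^k_{ij} = Γ^k_{ji}):
Γ^θ_{φ φ} = -sin(2*θ)/2
Γ^φ_{θ φ} = 1/tan(θ)
R^θ_{φ φ θ} = ∂_φ Γ^θ_{φ θ} - ∂_θ Γ^θ_{φ φ} + Γ^θ_{φ m} Γ^m_{φ θ} - Γ^θ_{θ m} Γ^m_{φ φ}
  = (0) - (-cos(2*θ)) + (-cos(θ)^2) - (0) = -sin(θ)^2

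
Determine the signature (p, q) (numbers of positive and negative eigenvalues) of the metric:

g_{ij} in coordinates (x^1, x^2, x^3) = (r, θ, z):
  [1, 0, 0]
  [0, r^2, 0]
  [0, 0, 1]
The metric is diagonal, so its eigenvalues are the diagonal entries: 1, r^2, 1 (at a generic point, where coordinate-dependent entries are positive).
3 positive, 0 negative.
(3, 0) - Riemannian (positive definite)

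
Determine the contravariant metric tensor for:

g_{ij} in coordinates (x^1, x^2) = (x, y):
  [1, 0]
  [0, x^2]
The metric is diagonal, so g^{ij} is diagonal with entries 1/g_{ii}: diag(1, 1/(x^2)).
g^{ij}:
  [1, 0]
  [0, 1/x^2]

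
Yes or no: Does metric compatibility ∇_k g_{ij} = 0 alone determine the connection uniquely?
One also needs vanishing torsion; metric compatibility plus torsion-freeness singles out the Levi-Civita connection.
No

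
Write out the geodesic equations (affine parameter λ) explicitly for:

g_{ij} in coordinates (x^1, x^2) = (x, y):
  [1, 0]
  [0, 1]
Geodesic equation: d^2x^k/dλ^2 + Γ^k_{ij} (dx^i/dλ)(dx^j/dλ) = 0.
All Christoffel symbols vanish, so the geodesics are straight lines:
d^2x/dλ^2 = 0
d^2y/dλ^2 = 0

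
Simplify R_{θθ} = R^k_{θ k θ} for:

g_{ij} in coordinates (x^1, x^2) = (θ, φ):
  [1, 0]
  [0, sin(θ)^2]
Non-zero Christoffel symbols (Γ^k_{ij} = Γ^k_{ji}):
Γ^θ_{φ φ} = -sin(2*θ)/2
Γ^φ_{θ φ} = 1/tan(θ)
R^θ_{θ θ θ} = 0 (a repeated index in an antisymmetric pair)
R^φ_{θ φ θ} = ∂_φ Γ^φ_{θ θ} - ∂_θ Γ^φ_{θ φ} + Γ^φ_{φ m} Γ^m_{θ θ} - Γ^φ_{θ m} Γ^m_{θ φ}
  = (0) - (-1/sin(θ)^2) + (0) - (1/tan(θ)^2) = 1
R_{θθ} = R^θ_{θ θ θ} + R^φ_{θ φ θ} = (0) + (1) = 1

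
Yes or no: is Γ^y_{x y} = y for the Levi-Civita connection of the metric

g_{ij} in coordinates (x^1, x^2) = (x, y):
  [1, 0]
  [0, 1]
Γ^y_{x y} = (1/2) g^{yy} (∂_x g_{yy} + ∂_y g_{yx} - ∂_y g_{xy}) = (1/2)(1)((0) + (0) - (0)) = 0
This differs from the proposed value y.
No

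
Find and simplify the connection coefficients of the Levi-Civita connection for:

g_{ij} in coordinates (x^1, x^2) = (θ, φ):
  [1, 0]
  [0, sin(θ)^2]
Using Γ^k_{ij} = (1/2) g^{km} (∂_i g_{mj} + ∂_j g_{mi} - ∂_m g_{ij}); the metric is diagonal, so only the m = k term contributes.
Non-zero symbols (using the symmetry Γ^k_{ij} = Γ^k_{ji}):
Γ^θ_{φ φ} = (1/2) g^{θθ} (∂_φ g_{θφ} + ∂_φ g_{θφ} - ∂_θ g_{φφ}) = (1/2)(1)((0) + (0) - (sin(2*θ))) = -sin(2*θ)/2
Γ^φ_{θ φ} = (1/2) g^{φφ} (∂_θ g_{φφ} + ∂_φ g_{φθ} - ∂_φ g_{θφ}) = (1/2)(1/sin(θ)^2)((sin(2*θ)) + (0) - (0)) = 1/tan(θ)
All other Christoffel symbols are zero.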